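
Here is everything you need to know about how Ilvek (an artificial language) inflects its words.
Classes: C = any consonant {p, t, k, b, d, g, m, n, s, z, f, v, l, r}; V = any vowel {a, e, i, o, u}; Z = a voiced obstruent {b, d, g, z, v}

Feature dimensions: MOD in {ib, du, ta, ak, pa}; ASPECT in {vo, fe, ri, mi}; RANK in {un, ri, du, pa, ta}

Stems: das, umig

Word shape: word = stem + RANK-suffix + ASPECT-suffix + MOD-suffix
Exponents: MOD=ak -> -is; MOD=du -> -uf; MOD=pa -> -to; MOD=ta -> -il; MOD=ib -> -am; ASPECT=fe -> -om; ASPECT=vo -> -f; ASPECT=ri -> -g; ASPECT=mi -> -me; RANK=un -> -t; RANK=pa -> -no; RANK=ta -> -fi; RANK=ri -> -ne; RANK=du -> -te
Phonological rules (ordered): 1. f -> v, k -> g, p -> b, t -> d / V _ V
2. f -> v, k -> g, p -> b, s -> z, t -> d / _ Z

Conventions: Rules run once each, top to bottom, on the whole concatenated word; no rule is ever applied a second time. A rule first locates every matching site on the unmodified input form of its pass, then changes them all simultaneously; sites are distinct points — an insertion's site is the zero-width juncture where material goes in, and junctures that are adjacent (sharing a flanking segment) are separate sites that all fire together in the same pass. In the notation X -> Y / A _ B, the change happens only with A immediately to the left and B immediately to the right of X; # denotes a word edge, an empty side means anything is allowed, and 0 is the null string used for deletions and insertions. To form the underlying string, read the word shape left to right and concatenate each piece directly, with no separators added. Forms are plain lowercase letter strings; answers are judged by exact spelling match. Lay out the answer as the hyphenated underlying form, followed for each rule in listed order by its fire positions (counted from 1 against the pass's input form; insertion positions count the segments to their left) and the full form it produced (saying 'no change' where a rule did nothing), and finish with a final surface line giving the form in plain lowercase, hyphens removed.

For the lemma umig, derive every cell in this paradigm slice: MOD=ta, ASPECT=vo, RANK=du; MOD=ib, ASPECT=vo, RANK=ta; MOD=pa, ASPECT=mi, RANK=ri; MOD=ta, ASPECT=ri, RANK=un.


cell MOD=ta, ASPECT=vo, RANK=du:
underlying: umig-te-f-il
1. f -> v, k -> g, p -> b, t -> d / V _ V: fires at position(s) 7: umigtevil
2. f -> v, k -> g, p -> b, s -> z, t -> d / _ Z: no change
surface: umigtevil

cell MOD=ib, ASPECT=vo, RANK=ta:
underlying: umig-fi-f-am
1. f -> v, k -> g, p -> b, t -> d / V _ V: fires at position(s) 7: umigfivam
2. f -> v, k -> g, p -> b, s -> z, t -> d / _ Z: no change
surface: umigfivam

cell MOD=pa, ASPECT=mi, RANK=ri:
underlying: umig-ne-me-to
1. f -> v, k -> g, p -> b, t -> d / V _ V: fires at position(s) 9: umignemedo
2. f -> v, k -> g, p -> b, s -> z, t -> d / _ Z: no change
surface: umignemedo

cell MOD=ta, ASPECT=ri, RANK=un:
underlying: umig-t-g-il
1. f -> v, k -> g, p -> b, t -> d / V _ V: no change
2. f -> v, k -> g, p -> b, s -> z, t -> d / _ Z: fires at position(s) 5: umigdgil
surface: umigdgil


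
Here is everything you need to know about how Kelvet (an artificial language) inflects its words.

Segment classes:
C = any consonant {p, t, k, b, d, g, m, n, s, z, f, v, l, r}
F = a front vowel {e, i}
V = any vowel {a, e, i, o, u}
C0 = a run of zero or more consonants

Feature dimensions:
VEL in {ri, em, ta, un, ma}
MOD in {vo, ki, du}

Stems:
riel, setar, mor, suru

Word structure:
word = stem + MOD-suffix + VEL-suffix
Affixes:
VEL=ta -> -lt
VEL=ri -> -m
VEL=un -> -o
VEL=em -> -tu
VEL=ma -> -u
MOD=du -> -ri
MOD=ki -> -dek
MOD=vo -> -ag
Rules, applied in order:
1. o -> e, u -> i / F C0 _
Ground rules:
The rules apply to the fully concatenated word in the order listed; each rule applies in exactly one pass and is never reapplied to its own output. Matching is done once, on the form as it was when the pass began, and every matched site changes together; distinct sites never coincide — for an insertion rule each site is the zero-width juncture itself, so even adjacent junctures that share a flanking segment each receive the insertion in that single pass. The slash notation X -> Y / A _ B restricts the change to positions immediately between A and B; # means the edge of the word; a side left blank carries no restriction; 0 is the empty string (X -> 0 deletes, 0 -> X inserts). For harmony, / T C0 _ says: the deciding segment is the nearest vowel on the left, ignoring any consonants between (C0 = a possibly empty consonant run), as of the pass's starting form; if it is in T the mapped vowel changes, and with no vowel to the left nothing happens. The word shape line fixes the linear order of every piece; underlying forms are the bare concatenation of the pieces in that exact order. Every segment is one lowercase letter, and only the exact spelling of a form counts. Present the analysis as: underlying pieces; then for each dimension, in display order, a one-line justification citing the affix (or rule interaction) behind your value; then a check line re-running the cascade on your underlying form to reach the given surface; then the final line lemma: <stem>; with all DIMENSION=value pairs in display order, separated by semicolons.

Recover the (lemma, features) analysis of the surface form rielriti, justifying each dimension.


underlying: riel-ri-tu
VEL=em - signalled by the affix -tu
MOD=du - signalled by the affix -ri
check: rielritu -> rielriti
lemma: riel; VEL=em; MOD=du


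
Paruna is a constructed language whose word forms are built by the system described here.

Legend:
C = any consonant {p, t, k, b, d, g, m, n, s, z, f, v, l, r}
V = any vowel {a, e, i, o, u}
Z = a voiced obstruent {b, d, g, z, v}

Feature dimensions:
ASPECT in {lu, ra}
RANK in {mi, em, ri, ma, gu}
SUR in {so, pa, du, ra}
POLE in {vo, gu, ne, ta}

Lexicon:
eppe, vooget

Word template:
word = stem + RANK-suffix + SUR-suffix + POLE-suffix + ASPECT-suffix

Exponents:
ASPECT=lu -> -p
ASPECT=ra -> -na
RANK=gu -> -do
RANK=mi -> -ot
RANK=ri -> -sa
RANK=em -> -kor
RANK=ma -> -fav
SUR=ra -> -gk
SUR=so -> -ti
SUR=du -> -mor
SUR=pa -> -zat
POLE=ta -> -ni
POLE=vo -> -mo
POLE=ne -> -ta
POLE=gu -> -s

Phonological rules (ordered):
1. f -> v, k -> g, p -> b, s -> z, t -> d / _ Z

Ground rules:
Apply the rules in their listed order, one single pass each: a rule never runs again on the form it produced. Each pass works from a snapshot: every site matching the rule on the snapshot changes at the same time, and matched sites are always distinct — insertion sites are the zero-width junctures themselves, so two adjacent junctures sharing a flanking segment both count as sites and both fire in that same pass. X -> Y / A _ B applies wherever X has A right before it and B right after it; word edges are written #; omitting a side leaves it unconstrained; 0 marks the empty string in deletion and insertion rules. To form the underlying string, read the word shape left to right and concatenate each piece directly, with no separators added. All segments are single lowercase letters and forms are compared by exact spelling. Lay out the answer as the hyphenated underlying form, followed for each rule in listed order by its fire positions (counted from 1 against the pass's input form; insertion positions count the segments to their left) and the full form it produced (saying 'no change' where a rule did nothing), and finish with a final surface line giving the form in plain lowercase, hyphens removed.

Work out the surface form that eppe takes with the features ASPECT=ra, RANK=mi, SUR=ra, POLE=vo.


underlying: eppe-ot-gk-mo-na
1. f -> v, k -> g, p -> b, s -> z, t -> d / _ Z: fires at position(s) 6: eppeodgkmona
surface: eppeodgkmona


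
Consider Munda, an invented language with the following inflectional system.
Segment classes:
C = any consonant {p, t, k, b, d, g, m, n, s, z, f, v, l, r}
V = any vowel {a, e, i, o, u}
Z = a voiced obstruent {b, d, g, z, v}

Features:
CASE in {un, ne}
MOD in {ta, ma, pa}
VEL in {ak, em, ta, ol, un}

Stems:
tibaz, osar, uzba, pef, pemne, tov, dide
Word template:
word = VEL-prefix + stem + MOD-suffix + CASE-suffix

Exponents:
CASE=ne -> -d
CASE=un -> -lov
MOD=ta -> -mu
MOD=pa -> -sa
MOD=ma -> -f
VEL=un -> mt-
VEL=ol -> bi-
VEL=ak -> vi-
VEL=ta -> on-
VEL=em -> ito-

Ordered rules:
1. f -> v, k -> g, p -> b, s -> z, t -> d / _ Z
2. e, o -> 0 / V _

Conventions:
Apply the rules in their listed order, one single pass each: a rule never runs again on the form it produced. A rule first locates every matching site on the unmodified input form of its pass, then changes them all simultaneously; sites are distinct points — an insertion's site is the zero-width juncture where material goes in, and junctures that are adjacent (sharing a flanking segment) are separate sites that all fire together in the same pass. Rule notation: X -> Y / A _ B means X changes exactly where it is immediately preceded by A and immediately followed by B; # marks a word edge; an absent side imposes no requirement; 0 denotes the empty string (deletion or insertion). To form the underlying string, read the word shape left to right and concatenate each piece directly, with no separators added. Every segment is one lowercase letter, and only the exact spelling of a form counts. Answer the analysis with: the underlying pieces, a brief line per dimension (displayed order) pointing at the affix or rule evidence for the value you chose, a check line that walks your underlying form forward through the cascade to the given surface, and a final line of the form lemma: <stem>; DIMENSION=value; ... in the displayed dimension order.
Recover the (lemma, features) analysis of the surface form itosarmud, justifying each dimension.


underlying: ito-osar-mu-d
CASE=ne - signalled by the affix -d
MOD=ta - signalled by the affix -mu
VEL=em - signalled by the affix ito-
check: itoosarmud -> itoosarmud -> itosarmud
lemma: osar; CASE=ne; MOD=ta; VEL=em


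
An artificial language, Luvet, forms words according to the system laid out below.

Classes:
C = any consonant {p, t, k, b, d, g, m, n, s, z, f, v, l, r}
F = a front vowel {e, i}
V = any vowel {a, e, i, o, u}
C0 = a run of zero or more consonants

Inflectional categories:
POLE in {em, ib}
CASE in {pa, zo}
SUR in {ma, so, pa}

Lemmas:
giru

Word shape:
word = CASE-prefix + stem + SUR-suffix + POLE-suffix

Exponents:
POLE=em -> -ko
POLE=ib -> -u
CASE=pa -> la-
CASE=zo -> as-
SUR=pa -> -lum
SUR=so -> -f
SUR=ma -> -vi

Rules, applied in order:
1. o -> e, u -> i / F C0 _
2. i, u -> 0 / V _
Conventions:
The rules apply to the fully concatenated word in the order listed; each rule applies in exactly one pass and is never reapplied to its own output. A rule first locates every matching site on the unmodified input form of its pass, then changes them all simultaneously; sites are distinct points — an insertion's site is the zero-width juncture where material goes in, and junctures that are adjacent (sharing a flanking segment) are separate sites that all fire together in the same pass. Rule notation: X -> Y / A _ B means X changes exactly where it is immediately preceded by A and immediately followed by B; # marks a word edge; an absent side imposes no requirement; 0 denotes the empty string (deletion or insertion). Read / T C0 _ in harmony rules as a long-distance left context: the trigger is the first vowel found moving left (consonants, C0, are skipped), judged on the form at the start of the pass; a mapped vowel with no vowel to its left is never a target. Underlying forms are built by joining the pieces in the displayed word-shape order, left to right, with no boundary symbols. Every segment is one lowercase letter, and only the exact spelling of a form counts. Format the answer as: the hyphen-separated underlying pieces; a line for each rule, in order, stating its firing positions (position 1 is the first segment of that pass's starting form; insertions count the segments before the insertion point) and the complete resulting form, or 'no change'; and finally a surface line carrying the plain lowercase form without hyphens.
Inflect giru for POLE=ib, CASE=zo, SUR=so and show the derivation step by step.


underlying: as-giru-f-u
1. o -> e, u -> i / F C0 _: fires at position(s) 6: asgirifu
2. i, u -> 0 / V _: no change
surface: asgirifu


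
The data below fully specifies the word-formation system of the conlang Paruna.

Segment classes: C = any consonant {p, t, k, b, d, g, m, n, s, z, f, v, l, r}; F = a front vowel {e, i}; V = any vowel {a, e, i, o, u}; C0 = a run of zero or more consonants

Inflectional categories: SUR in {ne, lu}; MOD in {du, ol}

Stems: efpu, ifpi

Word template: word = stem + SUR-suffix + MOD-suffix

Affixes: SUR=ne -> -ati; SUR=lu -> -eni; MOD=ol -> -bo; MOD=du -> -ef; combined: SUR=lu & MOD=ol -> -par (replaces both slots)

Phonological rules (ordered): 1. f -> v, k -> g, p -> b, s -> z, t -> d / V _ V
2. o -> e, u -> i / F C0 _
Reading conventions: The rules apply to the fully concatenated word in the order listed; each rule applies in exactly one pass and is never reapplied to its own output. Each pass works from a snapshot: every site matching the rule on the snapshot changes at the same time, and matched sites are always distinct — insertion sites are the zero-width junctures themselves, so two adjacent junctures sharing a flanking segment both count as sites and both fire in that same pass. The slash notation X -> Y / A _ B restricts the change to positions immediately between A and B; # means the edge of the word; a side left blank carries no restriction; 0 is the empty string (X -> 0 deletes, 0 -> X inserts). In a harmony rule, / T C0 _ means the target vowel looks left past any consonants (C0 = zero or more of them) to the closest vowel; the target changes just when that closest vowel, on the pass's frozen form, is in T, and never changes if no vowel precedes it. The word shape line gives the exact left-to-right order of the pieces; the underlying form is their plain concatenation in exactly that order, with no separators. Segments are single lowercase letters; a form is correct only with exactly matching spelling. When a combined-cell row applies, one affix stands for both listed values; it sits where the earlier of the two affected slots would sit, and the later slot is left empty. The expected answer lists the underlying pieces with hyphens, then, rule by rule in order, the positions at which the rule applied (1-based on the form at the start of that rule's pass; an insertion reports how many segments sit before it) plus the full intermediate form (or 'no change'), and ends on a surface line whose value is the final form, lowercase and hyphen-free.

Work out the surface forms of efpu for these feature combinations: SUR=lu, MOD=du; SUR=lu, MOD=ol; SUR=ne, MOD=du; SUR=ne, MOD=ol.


cell SUR=lu, MOD=du:
underlying: efpu-eni-ef
1. f -> v, k -> g, p -> b, s -> z, t -> d / V _ V: no change
2. o -> e, u -> i / F C0 _: fires at position(s) 4: efpienief
surface: efpienief

cell SUR=lu, MOD=ol:
underlying: efpu-par
1. f -> v, k -> g, p -> b, s -> z, t -> d / V _ V: fires at position(s) 5: efpubar
2. o -> e, u -> i / F C0 _: fires at position(s) 4: efpibar
surface: efpibar

cell SUR=ne, MOD=du:
underlying: efpu-ati-ef
1. f -> v, k -> g, p -> b, s -> z, t -> d / V _ V: fires at position(s) 6: efpuadief
2. o -> e, u -> i / F C0 _: fires at position(s) 4: efpiadief
surface: efpiadief

cell SUR=ne, MOD=ol:
underlying: efpu-ati-bo
1. f -> v, k -> g, p -> b, s -> z, t -> d / V _ V: fires at position(s) 6: efpuadibo
2. o -> e, u -> i / F C0 _: fires at position(s) 4, 9: efpiadibe
surface: efpiadibe


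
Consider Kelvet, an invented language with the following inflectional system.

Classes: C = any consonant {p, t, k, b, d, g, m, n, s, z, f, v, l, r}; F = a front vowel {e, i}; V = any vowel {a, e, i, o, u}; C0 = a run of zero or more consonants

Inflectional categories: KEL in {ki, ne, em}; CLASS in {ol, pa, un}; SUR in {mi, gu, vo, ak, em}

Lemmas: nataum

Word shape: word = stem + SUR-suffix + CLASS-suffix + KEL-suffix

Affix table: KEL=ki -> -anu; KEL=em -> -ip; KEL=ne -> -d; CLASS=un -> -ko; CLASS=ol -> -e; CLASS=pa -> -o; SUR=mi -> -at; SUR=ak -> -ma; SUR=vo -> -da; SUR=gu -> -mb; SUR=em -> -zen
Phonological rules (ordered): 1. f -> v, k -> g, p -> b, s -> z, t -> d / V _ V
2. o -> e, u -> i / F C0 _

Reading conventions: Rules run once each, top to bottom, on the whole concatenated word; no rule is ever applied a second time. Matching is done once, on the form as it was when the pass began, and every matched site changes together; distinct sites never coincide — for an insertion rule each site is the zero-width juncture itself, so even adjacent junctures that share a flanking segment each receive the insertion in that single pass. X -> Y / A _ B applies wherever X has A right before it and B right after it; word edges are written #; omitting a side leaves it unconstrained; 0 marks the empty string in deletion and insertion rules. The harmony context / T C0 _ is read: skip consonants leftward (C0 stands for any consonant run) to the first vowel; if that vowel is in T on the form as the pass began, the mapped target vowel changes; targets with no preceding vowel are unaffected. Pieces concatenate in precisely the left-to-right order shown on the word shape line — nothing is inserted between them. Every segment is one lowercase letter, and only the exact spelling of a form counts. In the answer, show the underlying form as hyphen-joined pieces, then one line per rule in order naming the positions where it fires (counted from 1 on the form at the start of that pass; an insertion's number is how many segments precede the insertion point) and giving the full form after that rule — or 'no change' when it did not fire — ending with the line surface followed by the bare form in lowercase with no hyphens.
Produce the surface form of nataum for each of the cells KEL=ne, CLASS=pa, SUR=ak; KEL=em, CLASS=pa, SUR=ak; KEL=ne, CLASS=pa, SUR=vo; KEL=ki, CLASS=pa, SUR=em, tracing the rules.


cell KEL=ne, CLASS=pa, SUR=ak:
underlying: nataum-ma-o-d
1. f -> v, k -> g, p -> b, s -> z, t -> d / V _ V: fires at position(s) 3: nadaummaod
2. o -> e, u -> i / F C0 _: no change
surface: nadaummaod

cell KEL=em, CLASS=pa, SUR=ak:
underlying: nataum-ma-o-ip
1. f -> v, k -> g, p -> b, s -> z, t -> d / V _ V: fires at position(s) 3: nadaummaoip
2. o -> e, u -> i / F C0 _: no change
surface: nadaummaoip

cell KEL=ne, CLASS=pa, SUR=vo:
underlying: nataum-da-o-d
1. f -> v, k -> g, p -> b, s -> z, t -> d / V _ V: fires at position(s) 3: nadaumdaod
2. o -> e, u -> i / F C0 _: no change
surface: nadaumdaod

cell KEL=ki, CLASS=pa, SUR=em:
underlying: nataum-zen-o-anu
1. f -> v, k -> g, p -> b, s -> z, t -> d / V _ V: fires at position(s) 3: nadaumzenoanu
2. o -> e, u -> i / F C0 _: fires at position(s) 10: nadaumzeneanu
surface: nadaumzeneanu


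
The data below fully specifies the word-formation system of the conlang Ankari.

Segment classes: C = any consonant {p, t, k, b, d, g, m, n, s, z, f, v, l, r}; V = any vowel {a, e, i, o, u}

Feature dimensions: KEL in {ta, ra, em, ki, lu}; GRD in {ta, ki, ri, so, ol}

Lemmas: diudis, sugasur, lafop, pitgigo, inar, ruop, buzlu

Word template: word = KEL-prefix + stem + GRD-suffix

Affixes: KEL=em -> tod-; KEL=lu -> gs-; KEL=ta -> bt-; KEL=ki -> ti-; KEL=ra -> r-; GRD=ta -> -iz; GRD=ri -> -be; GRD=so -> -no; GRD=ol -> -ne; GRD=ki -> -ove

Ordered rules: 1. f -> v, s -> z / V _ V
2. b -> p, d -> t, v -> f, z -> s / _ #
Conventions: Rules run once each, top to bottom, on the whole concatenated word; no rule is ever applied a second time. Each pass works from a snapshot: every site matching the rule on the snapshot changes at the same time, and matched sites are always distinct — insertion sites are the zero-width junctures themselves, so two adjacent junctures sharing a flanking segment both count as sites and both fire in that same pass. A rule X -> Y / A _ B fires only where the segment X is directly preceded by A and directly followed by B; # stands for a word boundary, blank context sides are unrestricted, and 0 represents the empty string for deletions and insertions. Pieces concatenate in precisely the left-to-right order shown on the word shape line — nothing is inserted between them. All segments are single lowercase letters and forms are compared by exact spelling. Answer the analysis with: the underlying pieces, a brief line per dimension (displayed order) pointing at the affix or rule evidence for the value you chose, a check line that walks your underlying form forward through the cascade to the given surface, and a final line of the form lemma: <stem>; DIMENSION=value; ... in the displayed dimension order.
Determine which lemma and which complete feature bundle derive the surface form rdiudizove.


underlying: r-diudis-ove
KEL=ra - signalled by the affix r-
GRD=ki - signalled by the affix -ove
check: rdiudisove -> rdiudizove -> rdiudizove
lemma: diudis; KEL=ra; GRD=ki


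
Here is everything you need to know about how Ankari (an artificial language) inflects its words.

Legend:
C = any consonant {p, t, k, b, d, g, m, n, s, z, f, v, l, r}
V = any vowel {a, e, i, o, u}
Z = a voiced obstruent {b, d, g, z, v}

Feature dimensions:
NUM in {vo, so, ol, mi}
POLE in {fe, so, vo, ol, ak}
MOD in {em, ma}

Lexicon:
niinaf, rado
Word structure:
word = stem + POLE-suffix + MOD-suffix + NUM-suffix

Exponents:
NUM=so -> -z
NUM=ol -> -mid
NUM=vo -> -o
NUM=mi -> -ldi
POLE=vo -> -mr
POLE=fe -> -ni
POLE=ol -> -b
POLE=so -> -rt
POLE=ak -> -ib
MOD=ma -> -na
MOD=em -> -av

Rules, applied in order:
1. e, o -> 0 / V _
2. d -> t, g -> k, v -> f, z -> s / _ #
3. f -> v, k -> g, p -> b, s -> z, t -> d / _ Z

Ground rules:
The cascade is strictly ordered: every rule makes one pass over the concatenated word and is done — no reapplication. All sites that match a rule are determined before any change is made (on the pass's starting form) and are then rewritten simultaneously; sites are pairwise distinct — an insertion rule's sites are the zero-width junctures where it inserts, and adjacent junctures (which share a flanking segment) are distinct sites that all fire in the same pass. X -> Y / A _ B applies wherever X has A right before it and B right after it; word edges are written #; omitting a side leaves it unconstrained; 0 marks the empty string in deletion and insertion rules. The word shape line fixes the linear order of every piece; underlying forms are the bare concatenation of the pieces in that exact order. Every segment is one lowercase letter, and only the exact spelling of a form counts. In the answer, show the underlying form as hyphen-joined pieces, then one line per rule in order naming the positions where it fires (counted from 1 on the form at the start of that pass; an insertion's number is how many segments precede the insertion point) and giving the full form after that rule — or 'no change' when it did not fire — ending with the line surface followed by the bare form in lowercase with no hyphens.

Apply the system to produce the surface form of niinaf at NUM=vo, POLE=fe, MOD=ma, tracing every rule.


underlying: niinaf-ni-na-o
1. e, o -> 0 / V _: fires at position(s) 11: niinafnina
2. d -> t, g -> k, v -> f, z -> s / _ #: no change
3. f -> v, k -> g, p -> b, s -> z, t -> d / _ Z: no change
surface: niinafnina


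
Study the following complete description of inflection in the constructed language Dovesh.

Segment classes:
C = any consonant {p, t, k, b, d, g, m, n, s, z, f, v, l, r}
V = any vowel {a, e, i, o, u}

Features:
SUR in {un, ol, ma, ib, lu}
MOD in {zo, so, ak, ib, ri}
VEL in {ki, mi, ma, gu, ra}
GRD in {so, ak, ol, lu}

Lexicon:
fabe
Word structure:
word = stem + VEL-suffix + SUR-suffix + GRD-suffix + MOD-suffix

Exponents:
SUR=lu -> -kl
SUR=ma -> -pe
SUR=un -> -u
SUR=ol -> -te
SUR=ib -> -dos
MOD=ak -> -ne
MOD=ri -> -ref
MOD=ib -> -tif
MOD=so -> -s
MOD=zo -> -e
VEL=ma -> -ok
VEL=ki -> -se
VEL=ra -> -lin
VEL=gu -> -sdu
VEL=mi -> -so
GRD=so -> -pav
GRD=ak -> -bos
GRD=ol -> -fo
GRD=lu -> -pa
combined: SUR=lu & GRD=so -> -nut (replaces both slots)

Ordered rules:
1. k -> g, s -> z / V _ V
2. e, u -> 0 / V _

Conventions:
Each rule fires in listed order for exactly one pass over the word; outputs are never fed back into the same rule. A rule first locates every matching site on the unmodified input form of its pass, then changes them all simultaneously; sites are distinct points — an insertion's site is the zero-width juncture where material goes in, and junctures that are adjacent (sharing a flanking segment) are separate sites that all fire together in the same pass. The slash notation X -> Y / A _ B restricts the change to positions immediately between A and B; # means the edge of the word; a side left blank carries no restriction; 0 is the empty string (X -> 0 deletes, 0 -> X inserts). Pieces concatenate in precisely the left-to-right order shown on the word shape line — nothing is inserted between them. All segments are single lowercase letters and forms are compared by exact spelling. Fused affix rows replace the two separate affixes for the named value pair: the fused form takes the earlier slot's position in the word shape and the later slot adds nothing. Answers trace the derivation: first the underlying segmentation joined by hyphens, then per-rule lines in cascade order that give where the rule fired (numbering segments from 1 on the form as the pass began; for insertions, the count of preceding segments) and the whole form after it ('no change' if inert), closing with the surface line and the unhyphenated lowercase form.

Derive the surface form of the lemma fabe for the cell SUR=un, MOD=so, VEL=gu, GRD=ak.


underlying: fabe-sdu-u-bos-s
1. k -> g, s -> z / V _ V: no change
2. e, u -> 0 / V _: fires at position(s) 8: fabesduboss
surface: fabesduboss


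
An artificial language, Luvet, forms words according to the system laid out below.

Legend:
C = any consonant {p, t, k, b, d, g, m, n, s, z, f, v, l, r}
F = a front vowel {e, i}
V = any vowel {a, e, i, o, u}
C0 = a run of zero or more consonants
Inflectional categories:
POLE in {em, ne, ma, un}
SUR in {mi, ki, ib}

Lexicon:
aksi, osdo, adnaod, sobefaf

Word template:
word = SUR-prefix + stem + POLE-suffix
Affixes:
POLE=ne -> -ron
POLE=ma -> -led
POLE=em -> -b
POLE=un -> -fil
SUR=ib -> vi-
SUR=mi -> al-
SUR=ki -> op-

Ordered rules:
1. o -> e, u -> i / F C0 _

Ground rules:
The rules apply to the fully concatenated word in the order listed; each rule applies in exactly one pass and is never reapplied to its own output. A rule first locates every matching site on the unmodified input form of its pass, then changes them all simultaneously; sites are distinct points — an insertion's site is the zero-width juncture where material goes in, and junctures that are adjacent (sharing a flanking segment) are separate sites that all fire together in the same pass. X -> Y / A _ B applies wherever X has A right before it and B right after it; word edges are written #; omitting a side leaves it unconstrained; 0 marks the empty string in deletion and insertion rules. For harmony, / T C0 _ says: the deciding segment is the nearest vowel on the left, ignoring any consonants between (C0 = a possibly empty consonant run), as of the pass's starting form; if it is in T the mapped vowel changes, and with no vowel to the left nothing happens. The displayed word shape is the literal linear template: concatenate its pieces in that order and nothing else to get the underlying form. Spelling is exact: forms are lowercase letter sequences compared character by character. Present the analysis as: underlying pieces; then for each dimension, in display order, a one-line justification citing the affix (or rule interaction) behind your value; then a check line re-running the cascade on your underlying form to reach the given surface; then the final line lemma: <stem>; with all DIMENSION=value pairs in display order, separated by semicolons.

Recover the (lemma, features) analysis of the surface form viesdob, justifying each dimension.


underlying: vi-osdo-b
POLE=em - signalled by the affix -b
SUR=ib - signalled by the affix vi-
check: viosdob -> viesdob
lemma: osdo; POLE=em; SUR=ib


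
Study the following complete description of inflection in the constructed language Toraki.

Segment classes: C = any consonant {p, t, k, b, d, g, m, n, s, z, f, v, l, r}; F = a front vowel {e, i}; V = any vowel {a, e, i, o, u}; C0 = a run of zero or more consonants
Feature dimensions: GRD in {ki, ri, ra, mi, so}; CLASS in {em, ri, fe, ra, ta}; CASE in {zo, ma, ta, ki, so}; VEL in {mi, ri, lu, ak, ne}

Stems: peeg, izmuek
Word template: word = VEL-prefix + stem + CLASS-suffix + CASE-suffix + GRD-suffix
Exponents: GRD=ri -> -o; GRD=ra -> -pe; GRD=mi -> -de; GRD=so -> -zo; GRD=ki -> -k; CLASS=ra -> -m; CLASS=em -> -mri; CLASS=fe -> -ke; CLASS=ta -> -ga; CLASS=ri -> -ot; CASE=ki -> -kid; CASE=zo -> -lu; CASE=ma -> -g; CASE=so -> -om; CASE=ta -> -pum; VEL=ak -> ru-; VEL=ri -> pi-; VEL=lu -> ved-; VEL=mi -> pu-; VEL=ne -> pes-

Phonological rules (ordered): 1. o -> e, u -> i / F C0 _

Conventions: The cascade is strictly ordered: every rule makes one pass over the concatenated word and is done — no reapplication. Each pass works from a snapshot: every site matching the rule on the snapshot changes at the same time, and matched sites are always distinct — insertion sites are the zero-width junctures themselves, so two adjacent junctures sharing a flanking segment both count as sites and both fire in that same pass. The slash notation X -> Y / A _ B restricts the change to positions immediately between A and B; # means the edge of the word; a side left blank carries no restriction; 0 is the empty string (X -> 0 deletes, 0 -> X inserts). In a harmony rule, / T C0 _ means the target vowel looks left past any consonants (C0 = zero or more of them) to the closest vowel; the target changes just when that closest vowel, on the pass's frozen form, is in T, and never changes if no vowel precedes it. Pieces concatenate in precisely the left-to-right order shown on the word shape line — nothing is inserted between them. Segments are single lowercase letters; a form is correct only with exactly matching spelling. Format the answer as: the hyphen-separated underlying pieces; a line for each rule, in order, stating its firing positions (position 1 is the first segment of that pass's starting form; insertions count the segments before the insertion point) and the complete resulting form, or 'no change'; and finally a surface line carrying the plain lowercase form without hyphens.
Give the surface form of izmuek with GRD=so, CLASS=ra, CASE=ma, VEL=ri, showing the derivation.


underlying: pi-izmuek-m-g-zo
1. o -> e, u -> i / F C0 _: fires at position(s) 6, 12: piizmiekmgze
surface: piizmiekmgze


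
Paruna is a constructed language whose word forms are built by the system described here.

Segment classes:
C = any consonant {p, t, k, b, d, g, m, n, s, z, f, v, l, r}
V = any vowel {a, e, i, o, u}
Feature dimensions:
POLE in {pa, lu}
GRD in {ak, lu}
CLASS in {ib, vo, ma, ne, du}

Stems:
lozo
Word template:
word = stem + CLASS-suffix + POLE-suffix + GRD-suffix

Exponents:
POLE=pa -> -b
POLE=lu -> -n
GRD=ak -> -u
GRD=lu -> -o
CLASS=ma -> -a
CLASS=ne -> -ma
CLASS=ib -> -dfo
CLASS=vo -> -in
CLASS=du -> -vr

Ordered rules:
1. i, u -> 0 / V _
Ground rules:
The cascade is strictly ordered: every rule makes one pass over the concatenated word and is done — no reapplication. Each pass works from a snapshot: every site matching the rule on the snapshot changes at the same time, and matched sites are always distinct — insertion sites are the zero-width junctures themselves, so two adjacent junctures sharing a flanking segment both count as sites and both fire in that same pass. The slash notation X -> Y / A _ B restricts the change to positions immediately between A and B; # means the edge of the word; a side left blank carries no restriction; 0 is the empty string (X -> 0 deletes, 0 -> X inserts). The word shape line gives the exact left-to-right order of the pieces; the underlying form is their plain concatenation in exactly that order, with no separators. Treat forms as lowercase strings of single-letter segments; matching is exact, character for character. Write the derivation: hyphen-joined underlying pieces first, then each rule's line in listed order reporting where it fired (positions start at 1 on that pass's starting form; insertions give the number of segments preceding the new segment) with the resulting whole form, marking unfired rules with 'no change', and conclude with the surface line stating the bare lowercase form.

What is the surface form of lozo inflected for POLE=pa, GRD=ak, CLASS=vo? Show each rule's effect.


underlying: lozo-in-b-u
1. i, u -> 0 / V _: fires at position(s) 5: lozonbu
surface: lozonbu


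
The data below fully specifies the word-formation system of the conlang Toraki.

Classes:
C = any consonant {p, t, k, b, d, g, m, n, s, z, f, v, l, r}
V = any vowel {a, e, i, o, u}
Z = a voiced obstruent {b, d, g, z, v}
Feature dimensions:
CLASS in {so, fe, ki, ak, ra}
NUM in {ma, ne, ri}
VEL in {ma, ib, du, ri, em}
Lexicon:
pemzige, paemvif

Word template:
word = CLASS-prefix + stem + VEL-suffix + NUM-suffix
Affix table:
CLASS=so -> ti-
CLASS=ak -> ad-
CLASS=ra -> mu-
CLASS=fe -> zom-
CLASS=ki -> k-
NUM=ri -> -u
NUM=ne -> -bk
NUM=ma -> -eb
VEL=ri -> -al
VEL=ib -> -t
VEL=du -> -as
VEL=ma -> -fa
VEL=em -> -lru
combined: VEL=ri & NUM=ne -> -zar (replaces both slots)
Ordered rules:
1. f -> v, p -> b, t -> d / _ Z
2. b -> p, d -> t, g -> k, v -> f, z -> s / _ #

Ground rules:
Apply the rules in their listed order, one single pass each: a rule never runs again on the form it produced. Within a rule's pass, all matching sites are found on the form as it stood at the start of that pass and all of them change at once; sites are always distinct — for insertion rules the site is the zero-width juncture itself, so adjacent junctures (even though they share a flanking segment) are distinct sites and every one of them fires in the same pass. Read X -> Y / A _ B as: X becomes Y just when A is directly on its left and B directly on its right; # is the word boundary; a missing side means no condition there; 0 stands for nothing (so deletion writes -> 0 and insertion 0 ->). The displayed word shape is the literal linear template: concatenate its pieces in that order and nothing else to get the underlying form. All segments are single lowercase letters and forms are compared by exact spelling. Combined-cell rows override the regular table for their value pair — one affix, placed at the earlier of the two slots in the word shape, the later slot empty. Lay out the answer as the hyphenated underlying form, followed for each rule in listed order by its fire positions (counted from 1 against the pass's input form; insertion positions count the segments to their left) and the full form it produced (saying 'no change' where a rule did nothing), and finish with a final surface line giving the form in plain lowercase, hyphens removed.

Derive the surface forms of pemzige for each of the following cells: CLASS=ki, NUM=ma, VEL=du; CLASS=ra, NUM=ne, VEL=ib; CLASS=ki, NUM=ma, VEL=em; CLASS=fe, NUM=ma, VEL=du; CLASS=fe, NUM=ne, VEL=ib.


cell CLASS=ki, NUM=ma, VEL=du:
underlying: k-pemzige-as-eb
1. f -> v, p -> b, t -> d / _ Z: no change
2. b -> p, d -> t, g -> k, v -> f, z -> s / _ #: fires at position(s) 12: kpemzigeasep
surface: kpemzigeasep

cell CLASS=ra, NUM=ne, VEL=ib:
underlying: mu-pemzige-t-bk
1. f -> v, p -> b, t -> d / _ Z: fires at position(s) 10: mupemzigedbk
2. b -> p, d -> t, g -> k, v -> f, z -> s / _ #: no change
surface: mupemzigedbk

cell CLASS=ki, NUM=ma, VEL=em:
underlying: k-pemzige-lru-eb
1. f -> v, p -> b, t -> d / _ Z: no change
2. b -> p, d -> t, g -> k, v -> f, z -> s / _ #: fires at position(s) 13: kpemzigelruep
surface: kpemzigelruep

cell CLASS=fe, NUM=ma, VEL=du:
underlying: zom-pemzige-as-eb
1. f -> v, p -> b, t -> d / _ Z: no change
2. b -> p, d -> t, g -> k, v -> f, z -> s / _ #: fires at position(s) 14: zompemzigeasep
surface: zompemzigeasep

cell CLASS=fe, NUM=ne, VEL=ib:
underlying: zom-pemzige-t-bk
1. f -> v, p -> b, t -> d / _ Z: fires at position(s) 11: zompemzigedbk
2. b -> p, d -> t, g -> k, v -> f, z -> s / _ #: no change
surface: zompemzigedbk


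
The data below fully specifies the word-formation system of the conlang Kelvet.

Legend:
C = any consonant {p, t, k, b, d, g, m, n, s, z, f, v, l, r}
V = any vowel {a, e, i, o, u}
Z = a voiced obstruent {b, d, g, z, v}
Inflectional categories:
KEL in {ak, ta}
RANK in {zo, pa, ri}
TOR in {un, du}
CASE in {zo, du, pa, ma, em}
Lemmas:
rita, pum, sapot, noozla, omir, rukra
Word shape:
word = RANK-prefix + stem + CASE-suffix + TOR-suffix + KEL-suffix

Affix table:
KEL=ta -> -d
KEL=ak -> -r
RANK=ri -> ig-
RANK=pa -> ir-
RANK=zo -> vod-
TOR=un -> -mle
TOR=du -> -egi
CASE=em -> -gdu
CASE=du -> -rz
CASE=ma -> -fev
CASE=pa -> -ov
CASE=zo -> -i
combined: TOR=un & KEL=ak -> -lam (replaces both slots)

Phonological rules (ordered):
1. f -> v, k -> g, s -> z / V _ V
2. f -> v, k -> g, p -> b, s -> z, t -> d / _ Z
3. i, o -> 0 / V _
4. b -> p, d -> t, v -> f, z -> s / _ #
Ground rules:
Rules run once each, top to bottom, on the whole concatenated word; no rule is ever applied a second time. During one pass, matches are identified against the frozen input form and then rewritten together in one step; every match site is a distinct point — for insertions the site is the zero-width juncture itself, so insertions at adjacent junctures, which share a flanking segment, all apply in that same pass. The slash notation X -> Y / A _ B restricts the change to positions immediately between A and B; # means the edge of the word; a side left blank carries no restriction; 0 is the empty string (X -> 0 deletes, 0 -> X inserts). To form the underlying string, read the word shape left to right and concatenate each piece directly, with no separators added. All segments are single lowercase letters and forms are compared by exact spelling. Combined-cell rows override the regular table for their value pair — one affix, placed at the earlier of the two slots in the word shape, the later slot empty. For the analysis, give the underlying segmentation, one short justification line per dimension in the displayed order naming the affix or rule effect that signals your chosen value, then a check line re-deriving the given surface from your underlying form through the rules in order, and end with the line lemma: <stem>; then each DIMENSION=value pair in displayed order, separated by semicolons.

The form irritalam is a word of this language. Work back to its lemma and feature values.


underlying: ir-rita-i-lam
KEL=ak - signalled by the combined affix row
RANK=pa - signalled by the affix ir-
TOR=un - signalled by the combined affix row
CASE=zo - signalled by the affix -i
check: irritailam -> irritailam -> irritailam -> irritalam -> irritalam
lemma: rita; KEL=ak; RANK=pa; TOR=un; CASE=zo


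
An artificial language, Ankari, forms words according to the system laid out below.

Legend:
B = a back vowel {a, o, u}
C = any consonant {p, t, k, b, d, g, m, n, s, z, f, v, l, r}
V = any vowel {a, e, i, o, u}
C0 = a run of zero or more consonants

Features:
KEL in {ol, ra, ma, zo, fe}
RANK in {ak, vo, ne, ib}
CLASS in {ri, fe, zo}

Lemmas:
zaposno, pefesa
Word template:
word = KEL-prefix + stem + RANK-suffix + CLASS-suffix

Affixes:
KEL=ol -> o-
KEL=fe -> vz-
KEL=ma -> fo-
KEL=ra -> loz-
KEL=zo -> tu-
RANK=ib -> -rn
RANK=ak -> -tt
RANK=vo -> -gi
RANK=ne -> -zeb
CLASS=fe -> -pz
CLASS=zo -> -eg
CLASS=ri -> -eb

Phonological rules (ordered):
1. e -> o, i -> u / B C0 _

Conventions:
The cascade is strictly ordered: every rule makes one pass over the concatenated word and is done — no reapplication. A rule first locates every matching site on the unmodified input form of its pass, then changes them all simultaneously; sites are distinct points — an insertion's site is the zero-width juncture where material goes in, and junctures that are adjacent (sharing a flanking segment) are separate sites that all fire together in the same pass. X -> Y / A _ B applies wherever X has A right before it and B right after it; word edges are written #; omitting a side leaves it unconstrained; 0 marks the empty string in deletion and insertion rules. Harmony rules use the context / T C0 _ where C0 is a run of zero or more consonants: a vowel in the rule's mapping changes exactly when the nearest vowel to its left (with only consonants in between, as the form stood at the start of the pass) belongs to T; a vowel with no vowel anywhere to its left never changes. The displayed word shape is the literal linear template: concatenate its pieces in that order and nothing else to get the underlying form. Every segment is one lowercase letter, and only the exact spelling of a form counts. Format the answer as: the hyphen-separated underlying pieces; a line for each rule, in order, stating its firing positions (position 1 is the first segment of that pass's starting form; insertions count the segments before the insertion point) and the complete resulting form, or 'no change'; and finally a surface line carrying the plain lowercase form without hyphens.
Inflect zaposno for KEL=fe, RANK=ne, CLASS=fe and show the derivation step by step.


underlying: vz-zaposno-zeb-pz
1. e -> o, i -> u / B C0 _: fires at position(s) 11: vzzaposnozobpz
surface: vzzaposnozobpz
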